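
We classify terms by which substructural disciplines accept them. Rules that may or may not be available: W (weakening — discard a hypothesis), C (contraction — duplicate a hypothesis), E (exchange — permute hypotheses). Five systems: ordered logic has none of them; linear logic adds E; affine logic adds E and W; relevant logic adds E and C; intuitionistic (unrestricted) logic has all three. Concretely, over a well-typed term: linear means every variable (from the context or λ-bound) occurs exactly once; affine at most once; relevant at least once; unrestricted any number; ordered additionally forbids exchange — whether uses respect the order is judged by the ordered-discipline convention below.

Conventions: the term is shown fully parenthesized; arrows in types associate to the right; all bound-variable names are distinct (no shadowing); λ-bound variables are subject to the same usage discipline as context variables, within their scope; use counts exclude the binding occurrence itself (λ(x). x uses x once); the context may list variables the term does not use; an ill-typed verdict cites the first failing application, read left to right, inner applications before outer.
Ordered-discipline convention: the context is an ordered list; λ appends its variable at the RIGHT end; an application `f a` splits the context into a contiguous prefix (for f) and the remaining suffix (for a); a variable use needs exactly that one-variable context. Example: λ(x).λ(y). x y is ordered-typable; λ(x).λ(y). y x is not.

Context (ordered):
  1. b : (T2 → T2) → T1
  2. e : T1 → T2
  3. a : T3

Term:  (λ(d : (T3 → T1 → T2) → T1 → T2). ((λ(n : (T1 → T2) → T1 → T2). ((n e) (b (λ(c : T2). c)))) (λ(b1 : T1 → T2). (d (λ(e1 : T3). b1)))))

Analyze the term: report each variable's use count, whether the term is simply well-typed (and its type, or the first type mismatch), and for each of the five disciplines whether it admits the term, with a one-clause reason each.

variable uses: b=1; e=1; a=0; d (λ-bound)=1; n (λ-bound)=1; c (λ-bound)=1; b1 (λ-bound)=1; e1 (λ-bound)=0
left-to-right use order: n, e, b, c, d, b1
typing: well-typed — term : ((T3 → T1 → T2) → T1 → T2) → T2
ordered ✗ (a, e1 never used (weakening))
linear ✗ (a, e1 never used (weakening))
affine ✓ (b, e, a, d, n, c, b1, e1: no repeats, contraction unneeded)
relevant ✗ (a, e1 never used (weakening))
unrestricted ✓ (simply typable at ((T3 → T1 → T2) → T1 → T2) → T2; W, C, E all held)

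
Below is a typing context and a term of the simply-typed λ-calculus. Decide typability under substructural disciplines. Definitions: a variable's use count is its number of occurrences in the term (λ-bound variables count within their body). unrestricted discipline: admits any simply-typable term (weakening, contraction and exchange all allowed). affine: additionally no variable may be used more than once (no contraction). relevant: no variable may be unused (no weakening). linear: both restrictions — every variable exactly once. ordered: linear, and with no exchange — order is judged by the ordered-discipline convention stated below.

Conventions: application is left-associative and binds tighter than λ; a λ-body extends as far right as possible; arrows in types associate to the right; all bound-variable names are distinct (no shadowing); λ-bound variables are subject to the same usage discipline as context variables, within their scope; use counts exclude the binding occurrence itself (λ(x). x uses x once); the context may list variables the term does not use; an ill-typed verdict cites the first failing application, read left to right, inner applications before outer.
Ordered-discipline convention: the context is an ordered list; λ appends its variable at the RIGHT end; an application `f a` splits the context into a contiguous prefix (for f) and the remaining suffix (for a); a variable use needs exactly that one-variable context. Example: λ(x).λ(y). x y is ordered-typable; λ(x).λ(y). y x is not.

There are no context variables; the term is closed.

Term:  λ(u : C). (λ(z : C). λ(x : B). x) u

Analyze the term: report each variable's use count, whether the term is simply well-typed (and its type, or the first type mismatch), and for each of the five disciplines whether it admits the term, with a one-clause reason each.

usage: u (bound)=1; z (bound)=0; x (bound)=1
use order (left to right): x, u
typing: well-typed — term : C → B → B
ordered ✗ (z left unused)
linear ✗ (z left unused)
affine ✓ (at most one use each (u, z, x))
relevant ✗ (z left unused)
unrestricted ✓ (well-typed at C → B → B; no restrictions here)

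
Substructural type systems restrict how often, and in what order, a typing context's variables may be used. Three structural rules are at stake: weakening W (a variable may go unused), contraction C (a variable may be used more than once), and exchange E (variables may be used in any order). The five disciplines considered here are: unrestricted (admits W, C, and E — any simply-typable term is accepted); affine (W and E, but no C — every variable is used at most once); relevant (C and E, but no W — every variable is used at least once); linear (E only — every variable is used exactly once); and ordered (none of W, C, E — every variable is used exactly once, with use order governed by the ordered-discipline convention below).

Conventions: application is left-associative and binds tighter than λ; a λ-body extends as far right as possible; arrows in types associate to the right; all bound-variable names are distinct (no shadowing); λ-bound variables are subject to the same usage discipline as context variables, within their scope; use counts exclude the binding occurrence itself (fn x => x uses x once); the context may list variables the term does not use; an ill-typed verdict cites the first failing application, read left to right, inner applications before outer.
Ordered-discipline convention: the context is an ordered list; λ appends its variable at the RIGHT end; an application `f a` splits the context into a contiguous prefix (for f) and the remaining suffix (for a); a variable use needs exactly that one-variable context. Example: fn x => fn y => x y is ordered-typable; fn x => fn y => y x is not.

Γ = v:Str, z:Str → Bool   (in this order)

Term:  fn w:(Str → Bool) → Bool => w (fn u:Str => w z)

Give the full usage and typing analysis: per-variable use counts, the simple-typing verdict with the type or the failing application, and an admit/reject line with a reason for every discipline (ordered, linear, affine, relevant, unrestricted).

use counts: v ×0, z ×1, w (bound) ×2, u (bound) ×0
left-to-right use order: w, w, z
typing: ✓ — ((Str → Bool) → Bool) → Bool
ordered ✗ (needs contraction — w ×2; v, u left unused)
linear ✗ (needs contraction — w ×2; v, u left unused)
affine ✗ (needs contraction — w ×2)
relevant ✗ (v, u left unused)
unrestricted ✓ (well-typed at ((Str → Bool) → Bool) → Bool; no restrictions here)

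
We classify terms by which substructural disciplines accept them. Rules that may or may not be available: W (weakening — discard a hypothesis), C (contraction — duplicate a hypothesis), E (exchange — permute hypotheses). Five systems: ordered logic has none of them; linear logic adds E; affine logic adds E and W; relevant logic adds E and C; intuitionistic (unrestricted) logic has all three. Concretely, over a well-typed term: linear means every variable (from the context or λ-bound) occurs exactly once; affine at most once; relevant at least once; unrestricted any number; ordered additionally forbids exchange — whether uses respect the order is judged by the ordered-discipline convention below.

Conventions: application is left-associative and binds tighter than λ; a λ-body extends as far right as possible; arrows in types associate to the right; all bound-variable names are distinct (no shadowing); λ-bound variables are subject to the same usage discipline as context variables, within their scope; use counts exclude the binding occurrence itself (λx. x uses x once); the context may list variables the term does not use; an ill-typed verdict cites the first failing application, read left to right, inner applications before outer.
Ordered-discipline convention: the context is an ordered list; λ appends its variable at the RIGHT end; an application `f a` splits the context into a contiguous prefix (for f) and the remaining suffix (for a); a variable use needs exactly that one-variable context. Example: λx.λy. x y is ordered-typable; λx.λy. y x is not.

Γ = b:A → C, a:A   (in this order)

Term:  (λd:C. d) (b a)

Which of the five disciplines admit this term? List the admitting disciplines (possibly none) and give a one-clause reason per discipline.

admitted by: ordered, linear, affine, relevant, unrestricted
counts: b: 1×, a: 1×, d (λ-bound): 1×
use order (left to right): d, b, a
typing: well-typed — term : C
ordered: ✓ — b, a, d: once each, no exchange needed
linear: ✓ — single use per variable (b, a, d)
affine: ✓ — none of b, a, d used more than once
relevant: ✓ — none of b, a, d goes unused
unrestricted: ✓ — typability at C is all that's needed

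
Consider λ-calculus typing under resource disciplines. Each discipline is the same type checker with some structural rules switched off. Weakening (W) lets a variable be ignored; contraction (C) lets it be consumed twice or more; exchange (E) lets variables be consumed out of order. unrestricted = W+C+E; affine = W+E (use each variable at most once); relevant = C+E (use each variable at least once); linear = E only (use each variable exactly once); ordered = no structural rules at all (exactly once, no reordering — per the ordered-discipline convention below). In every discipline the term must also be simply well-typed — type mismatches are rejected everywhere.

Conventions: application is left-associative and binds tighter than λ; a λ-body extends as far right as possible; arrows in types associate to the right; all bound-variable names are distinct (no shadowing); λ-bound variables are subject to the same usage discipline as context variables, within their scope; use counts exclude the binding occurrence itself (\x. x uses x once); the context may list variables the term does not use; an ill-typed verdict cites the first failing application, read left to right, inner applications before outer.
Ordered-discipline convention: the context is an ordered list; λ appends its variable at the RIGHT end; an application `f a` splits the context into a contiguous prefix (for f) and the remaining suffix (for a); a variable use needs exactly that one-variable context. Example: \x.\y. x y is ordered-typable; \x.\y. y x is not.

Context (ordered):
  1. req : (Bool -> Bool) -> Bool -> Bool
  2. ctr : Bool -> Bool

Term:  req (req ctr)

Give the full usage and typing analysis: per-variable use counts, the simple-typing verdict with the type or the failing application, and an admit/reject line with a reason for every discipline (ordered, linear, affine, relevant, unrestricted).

use counts: req: 2; ctr: 1
uses in reading order: req, req, ctr
typing: well-typed at Bool -> Bool
ordered: ✗, needs contraction — req ×2
linear: ✗, needs contraction — req ×2
affine: ✗, needs contraction — req ×2
relevant: ✓, every one of req, ctr appears
unrestricted: ✓, typability at Bool -> Bool is all that's needed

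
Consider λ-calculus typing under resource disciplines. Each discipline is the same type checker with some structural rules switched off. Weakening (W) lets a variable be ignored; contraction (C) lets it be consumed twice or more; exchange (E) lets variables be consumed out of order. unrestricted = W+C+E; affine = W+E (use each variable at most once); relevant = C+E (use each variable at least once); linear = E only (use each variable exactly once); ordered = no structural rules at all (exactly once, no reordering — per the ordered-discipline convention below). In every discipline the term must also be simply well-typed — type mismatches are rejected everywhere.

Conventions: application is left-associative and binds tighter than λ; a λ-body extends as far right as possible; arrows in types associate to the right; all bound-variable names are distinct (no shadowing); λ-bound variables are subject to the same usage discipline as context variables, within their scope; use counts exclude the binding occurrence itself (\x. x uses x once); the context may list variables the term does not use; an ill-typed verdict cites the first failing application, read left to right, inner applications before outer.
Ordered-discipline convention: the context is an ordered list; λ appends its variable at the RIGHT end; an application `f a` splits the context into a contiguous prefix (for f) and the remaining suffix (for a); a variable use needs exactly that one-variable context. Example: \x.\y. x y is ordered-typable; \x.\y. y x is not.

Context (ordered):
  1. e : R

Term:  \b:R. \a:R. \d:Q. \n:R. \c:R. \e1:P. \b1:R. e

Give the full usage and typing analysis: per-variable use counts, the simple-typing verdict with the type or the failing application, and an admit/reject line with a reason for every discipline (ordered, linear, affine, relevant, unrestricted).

usage: e: 1×, b [bound]: 0×, a [bound]: 0×, d [bound]: 0×, n [bound]: 0×, c [bound]: 0×, e1 [bound]: 0×, b1 [bound]: 0×
order of uses: e
typing: well-typed at R → R → Q → R → R → P → R → R
ordered: ✗, b, a, d, n, c, e1, b1 left unused
linear: ✗, b, a, d, n, c, e1, b1 left unused
affine: ✓, no duplicate uses among e, b, a, d, n, c, e1, b1
relevant: ✗, b, a, d, n, c, e1, b1 left unused
unrestricted: ✓, well-typed at R → R → Q → R → R → P → R → R; no restrictions here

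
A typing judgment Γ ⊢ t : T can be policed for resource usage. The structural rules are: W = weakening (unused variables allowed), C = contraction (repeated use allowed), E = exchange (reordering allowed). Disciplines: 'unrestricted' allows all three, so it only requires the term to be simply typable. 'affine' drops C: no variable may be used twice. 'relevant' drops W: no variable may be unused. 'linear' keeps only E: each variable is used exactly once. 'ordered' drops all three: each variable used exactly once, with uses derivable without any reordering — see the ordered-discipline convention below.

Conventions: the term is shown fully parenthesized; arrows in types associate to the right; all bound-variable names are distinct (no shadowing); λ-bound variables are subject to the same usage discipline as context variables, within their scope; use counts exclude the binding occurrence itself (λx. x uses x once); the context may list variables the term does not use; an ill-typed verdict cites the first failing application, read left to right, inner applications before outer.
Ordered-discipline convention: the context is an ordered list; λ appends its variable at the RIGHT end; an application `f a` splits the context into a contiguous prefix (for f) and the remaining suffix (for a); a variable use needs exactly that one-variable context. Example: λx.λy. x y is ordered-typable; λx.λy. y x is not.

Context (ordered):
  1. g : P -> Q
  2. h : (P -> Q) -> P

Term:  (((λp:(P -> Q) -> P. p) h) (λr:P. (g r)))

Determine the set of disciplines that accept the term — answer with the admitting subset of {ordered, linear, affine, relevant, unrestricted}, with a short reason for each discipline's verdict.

admitted by: linear, affine, relevant, unrestricted
usage: g: 1; h: 1; p [bound]: 1; r [bound]: 1
order of uses: p, h, g, r
typing: the term checks, with type P
ordered: ✗ — needs exchange: uses follow p, h, g, r
linear: ✓ — single use per variable (g, h, p, r)
affine: ✓ — g, h, p, r: no repeats, contraction unneeded
relevant: ✓ — every one of g, h, p, r appears
unrestricted: ✓ — simply typable at P; W, C, E all held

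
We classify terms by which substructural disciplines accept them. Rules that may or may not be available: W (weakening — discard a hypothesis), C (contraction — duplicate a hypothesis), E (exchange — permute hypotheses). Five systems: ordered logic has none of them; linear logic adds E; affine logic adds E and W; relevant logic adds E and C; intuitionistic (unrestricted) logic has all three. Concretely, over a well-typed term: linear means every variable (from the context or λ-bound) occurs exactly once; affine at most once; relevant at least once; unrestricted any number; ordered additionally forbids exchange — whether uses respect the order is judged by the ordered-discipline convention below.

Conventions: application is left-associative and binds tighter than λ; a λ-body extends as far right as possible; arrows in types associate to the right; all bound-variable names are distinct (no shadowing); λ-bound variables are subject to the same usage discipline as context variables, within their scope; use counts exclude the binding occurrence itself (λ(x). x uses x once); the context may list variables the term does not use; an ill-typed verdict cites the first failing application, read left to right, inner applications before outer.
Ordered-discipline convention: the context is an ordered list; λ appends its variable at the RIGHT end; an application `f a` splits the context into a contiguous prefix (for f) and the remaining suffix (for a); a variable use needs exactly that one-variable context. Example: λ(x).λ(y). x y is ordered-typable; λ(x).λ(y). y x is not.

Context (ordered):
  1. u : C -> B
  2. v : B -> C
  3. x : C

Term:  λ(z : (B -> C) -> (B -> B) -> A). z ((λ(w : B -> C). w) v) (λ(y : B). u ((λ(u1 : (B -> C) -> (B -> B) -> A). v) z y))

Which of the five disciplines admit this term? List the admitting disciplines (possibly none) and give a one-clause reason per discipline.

accepted by: unrestricted
counts: u=1; v=2; x=0; z [bound]=2; w [bound]=1; y [bound]=1; u1 [bound]=0
use order (left to right): z, w, v, u, v, z, y
typing: ✓ — ((B -> C) -> (B -> B) -> A) -> A
ordered: ✗, needs contraction — v ×2, z ×2; unused: x, u1 — weakening required
linear: ✗, needs contraction — v ×2, z ×2; unused: x, u1 — weakening required
affine: ✗, needs contraction — v ×2, z ×2
relevant: ✗, unused: x, u1 — weakening required
unrestricted: ✓, well-typed at ((B -> C) -> (B -> B) -> A) -> A; no restrictions here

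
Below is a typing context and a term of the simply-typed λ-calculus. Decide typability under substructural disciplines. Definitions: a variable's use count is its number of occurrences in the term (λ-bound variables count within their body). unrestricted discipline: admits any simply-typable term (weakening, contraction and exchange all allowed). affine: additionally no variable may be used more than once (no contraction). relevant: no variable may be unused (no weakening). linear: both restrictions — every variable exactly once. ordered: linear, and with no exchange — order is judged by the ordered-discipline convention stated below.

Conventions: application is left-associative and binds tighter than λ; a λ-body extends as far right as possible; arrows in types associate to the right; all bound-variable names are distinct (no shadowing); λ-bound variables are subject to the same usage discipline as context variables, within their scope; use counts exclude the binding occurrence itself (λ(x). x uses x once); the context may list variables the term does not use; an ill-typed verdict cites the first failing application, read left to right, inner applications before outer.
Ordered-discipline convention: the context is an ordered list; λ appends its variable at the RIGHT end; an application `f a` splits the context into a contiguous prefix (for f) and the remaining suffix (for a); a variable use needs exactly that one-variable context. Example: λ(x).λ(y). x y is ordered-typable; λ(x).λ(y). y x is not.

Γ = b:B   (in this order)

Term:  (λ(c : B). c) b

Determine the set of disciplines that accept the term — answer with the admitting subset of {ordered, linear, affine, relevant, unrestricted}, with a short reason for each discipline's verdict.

accepted by: ordered, linear, affine, relevant, unrestricted
usage: b: 1, c (bound): 1
use order (left to right): c, b
typing: ✓ — B
ordered ✓ (one use each (b, c); ordered split holds)
linear ✓ (single use per variable (b, c))
affine ✓ (b, c: no repeats, contraction unneeded)
relevant ✓ (at least one use each (b, c))
unrestricted ✓ (well-typed at B; no restrictions here)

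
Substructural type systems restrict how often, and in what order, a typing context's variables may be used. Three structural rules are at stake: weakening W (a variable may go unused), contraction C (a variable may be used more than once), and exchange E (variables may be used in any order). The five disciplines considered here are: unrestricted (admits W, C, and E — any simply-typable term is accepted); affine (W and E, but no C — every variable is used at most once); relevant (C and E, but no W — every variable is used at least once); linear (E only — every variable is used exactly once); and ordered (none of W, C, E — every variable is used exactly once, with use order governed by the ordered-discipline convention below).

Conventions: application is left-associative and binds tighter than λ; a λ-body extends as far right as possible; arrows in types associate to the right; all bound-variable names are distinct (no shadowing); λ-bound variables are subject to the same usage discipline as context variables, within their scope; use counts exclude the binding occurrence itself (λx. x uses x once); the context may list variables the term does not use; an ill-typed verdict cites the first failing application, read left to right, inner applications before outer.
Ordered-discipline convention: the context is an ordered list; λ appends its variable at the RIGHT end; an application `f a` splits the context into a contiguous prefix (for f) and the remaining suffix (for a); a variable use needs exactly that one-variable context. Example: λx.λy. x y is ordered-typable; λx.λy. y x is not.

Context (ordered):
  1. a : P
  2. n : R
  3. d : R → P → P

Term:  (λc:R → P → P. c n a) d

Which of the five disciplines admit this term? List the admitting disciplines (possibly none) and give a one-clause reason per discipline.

admitting disciplines: linear, affine, relevant, unrestricted
counts: a: 1; n: 1; d: 1; c (λ-bound): 1
uses in reading order: c, n, a, d
typing: the term checks, with type P
ordered: ✗ — no contiguous prefix/suffix split fits c, n, a, d
linear: ✓ — single use per variable (a, n, d, c)
affine: ✓ — at most one use each (a, n, d, c)
relevant: ✓ — a, n, d, c: all used, weakening unneeded
unrestricted: ✓ — type-checks (P) and nothing is barred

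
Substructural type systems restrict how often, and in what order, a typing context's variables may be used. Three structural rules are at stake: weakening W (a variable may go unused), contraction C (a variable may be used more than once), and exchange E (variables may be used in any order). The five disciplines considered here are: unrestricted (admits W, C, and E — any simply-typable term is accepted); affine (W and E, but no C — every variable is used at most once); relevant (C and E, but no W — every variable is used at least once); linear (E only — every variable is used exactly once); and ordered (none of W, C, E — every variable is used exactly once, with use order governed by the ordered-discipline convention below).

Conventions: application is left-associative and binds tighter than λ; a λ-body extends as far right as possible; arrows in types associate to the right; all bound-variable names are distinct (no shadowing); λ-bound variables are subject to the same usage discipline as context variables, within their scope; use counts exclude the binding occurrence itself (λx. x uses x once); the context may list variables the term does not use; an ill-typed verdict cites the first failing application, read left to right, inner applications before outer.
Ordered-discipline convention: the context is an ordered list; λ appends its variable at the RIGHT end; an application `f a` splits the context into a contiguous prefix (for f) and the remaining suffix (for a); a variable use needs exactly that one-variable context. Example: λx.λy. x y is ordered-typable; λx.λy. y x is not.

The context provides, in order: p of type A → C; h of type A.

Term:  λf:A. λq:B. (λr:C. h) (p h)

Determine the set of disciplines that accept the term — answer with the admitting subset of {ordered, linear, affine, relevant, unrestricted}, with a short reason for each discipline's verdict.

admitting disciplines: unrestricted
use counts: p=1; h=2; f [bound]=0; q [bound]=0; r [bound]=0
uses in reading order: h, p, h
typing: well-typed — term : A → B → A
ordered: ✗, needs contraction — h ×2; needs weakening: f, q, r unused
linear: ✗, needs contraction — h ×2; needs weakening: f, q, r unused
affine: ✗, needs contraction — h ×2
relevant: ✗, needs weakening: f, q, r unused
unrestricted: ✓, type-checks (A → B → A) and nothing is barred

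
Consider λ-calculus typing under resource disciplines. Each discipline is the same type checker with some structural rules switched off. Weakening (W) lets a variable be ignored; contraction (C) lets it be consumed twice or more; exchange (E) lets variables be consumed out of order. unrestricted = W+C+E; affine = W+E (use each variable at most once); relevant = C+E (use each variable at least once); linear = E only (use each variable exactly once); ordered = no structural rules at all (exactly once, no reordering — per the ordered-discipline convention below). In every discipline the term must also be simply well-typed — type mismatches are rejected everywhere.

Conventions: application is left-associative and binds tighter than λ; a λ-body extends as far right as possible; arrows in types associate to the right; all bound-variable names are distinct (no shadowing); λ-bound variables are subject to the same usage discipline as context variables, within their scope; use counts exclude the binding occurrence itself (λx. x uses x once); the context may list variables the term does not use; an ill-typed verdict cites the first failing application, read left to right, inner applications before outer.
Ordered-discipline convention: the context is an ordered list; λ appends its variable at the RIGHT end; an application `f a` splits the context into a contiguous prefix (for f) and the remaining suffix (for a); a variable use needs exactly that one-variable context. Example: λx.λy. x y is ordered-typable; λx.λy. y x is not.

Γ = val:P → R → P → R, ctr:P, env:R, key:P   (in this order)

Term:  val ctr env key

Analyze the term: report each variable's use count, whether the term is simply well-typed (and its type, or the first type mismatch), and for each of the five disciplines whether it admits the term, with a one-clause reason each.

counts: val: 1; ctr: 1; env: 1; key: 1
order of uses: val, ctr, env, key
typing: ✓ — R
ordered: ✓, val, ctr, env, key once each; derivable with no W/C/E
linear: ✓, single use per variable (val, ctr, env, key)
affine: ✓, no duplicate uses among val, ctr, env, key
relevant: ✓, every one of val, ctr, env, key appears
unrestricted: ✓, well-typed at R; no restrictions here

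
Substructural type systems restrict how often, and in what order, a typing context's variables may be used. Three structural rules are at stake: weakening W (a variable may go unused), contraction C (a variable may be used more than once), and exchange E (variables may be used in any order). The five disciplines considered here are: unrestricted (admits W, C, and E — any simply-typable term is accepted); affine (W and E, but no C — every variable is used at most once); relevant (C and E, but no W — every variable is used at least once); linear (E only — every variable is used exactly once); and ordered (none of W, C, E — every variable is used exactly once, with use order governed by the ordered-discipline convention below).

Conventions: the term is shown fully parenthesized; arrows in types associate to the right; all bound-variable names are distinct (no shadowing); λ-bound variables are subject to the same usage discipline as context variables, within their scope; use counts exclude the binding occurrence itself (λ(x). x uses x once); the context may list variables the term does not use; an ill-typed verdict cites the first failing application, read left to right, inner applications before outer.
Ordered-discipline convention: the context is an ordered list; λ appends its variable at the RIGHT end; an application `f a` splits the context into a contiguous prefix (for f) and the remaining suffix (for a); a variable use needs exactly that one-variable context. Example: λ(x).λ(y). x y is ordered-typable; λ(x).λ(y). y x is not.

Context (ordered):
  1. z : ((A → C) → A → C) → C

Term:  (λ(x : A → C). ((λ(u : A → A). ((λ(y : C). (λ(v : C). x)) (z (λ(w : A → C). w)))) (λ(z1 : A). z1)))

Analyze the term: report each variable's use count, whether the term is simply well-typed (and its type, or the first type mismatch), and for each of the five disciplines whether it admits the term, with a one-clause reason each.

usage: z: 1, x [bound]: 1, u [bound]: 0, y [bound]: 0, v [bound]: 0, w [bound]: 1, z1 [bound]: 1
left-to-right use order: x, z, w, z1
typing: ✓ — (A → C) → C → A → C
ordered ✗ (needs weakening: u, y, v unused)
linear ✗ (needs weakening: u, y, v unused)
affine ✓ (no duplicate uses among z, x, u, y, v, w, z1)
relevant ✗ (needs weakening: u, y, v unused)
unrestricted ✓ (type-checks ((A → C) → C → A → C) and nothing is barred)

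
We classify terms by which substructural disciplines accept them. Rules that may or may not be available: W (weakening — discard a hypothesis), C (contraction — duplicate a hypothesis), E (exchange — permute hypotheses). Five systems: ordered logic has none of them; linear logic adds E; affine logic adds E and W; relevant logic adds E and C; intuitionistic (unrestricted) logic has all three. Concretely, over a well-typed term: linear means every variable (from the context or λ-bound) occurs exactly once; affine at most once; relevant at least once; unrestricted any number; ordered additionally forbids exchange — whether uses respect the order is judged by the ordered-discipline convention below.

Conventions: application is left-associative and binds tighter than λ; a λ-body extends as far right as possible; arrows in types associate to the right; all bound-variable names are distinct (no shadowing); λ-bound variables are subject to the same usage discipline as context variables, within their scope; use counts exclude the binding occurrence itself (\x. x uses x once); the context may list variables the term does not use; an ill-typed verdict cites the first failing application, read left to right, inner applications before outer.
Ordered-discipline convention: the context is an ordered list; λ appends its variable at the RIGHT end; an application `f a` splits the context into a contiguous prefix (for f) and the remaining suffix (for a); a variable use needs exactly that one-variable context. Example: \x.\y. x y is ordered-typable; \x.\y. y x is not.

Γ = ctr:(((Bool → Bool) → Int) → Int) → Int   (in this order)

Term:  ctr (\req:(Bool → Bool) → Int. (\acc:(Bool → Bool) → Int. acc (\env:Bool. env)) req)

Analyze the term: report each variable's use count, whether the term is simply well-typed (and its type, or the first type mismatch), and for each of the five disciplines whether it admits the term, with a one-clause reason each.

use counts: ctr: 1; req (λ-bound): 1; acc (λ-bound): 1; env (λ-bound): 1
order of uses: ctr, acc, env, req
typing: the term checks, with type Int
ordered: ✓ — ctr, req, acc, env once each; derivable with no W/C/E
linear: ✓ — single use per variable (ctr, req, acc, env)
affine: ✓ — at most one use each (ctr, req, acc, env)
relevant: ✓ — none of ctr, req, acc, env goes unused
unrestricted: ✓ — typability at Int is all that's needed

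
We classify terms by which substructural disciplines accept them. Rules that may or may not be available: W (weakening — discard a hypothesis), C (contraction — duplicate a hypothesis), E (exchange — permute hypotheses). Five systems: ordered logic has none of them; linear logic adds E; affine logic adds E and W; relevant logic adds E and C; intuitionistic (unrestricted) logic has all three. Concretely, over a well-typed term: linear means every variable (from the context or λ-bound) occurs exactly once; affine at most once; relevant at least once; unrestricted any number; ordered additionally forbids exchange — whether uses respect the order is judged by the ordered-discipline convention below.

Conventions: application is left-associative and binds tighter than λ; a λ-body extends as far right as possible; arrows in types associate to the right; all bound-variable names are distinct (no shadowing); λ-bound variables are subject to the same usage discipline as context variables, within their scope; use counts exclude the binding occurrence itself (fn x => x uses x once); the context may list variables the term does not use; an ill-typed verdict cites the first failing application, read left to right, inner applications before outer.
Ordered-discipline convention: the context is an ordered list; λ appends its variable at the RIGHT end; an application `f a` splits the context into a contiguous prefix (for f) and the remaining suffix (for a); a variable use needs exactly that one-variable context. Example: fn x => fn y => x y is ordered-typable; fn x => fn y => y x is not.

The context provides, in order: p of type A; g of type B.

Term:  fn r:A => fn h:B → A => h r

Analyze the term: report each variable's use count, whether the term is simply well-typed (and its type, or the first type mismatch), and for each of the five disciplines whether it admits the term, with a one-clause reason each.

usage: p: 0, g: 0, r (bound): 1, h (bound): 1
use order (left to right): h, r
typing: ill-typed: an argument A mismatches the expected B
ordered: ✗, fails simple typing
linear: ✗, a type mismatch blocks all five
affine: ✗, the type mismatch rejects it
relevant: ✗, not simply typable
unrestricted: ✗, fails simple typing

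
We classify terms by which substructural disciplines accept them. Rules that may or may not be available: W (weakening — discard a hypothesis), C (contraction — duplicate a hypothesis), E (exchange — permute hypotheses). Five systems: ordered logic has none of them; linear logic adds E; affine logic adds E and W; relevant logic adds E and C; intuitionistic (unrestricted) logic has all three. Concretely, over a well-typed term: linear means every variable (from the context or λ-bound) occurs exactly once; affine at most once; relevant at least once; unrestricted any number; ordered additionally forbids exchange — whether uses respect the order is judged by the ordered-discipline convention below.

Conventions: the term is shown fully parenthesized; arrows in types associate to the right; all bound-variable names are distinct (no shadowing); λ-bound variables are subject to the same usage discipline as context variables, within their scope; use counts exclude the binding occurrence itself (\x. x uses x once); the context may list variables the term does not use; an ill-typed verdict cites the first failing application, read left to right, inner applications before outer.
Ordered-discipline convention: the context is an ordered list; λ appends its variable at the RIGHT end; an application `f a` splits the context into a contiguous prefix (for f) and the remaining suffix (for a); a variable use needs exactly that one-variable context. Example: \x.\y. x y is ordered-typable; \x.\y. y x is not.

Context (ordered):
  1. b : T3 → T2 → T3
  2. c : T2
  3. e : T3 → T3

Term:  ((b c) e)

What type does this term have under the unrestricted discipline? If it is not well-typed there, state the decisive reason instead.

not well-typed under unrestricted — not simply typable
use counts: b: 1, c: 1, e: 1
uses in reading order: b, c, e
typing: ill-typed: a function awaiting T3 gets T2
all disciplines: ordered ✗ · linear ✗ · affine ✗ · relevant ✗ · unrestricted ✗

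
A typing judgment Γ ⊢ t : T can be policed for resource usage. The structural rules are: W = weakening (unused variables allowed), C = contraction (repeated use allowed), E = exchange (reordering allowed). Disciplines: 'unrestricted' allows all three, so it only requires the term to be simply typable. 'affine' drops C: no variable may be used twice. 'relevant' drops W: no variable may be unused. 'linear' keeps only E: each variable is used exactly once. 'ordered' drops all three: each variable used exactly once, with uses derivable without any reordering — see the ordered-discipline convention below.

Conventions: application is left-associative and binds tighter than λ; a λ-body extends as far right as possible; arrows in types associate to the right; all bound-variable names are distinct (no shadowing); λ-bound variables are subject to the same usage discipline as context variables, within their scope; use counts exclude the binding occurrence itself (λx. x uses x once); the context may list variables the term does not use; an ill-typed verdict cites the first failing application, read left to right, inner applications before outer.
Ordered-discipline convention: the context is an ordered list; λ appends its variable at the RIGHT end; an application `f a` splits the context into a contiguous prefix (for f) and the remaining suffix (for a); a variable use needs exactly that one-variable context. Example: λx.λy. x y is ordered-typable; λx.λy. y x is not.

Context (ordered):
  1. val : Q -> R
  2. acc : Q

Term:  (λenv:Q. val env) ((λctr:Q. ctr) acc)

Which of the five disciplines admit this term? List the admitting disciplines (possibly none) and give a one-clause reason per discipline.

accepted by: ordered, linear, affine, relevant, unrestricted
usage: val ×1; acc ×1; env (bound) ×1; ctr (bound) ×1
left-to-right use order: val, env, ctr, acc
typing: the term checks, with type R
ordered: ✓ — one use each (val, acc, env, ctr); ordered split holds
linear: ✓ — single use per variable (val, acc, env, ctr)
affine: ✓ — val, acc, env, ctr: no repeats, contraction unneeded
relevant: ✓ — val, acc, env, ctr: all used, weakening unneeded
unrestricted: ✓ — simply typable at R; W, C, E all held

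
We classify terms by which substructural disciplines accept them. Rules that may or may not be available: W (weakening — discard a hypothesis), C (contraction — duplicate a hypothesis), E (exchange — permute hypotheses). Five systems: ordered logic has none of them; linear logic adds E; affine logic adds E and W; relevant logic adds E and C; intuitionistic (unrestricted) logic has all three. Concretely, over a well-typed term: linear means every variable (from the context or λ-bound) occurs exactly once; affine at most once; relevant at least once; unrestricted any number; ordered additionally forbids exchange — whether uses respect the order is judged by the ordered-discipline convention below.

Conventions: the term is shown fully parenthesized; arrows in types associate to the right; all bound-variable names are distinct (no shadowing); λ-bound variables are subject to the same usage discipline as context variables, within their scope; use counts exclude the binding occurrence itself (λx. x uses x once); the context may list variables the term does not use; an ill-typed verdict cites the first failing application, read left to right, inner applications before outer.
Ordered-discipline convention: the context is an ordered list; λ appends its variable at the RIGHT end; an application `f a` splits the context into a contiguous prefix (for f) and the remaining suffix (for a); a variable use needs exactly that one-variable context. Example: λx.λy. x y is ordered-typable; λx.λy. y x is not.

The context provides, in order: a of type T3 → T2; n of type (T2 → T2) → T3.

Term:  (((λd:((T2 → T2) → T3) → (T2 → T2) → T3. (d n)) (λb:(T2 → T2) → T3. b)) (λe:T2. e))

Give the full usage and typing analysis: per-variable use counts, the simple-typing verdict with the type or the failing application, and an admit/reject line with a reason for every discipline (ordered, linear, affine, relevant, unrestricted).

use counts: a=0, n=1, d [bound]=1, b [bound]=1, e [bound]=1
left-to-right use order: d, n, b, e
typing: well-typed — term : T3
ordered: ✗ — needs weakening: a unused
linear: ✗ — needs weakening: a unused
affine: ✓ — no duplicate uses among a, n, d, b, e
relevant: ✗ — needs weakening: a unused
unrestricted: ✓ — typability at T3 is all that's needed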